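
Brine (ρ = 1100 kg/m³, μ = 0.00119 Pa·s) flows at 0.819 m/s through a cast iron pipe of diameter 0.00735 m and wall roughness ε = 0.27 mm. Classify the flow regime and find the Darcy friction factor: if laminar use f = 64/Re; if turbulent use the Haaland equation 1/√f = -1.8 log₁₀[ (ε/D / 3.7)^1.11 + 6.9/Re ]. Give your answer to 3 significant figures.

f ≈ 0.0673

Re = ρVD/μ = 1100·0.819·0.00735/0.00119 = 5564.
Re > 4000 → turbulent. ε/D = 0.00027/0.00735 = 0.0367; Haaland: 1/√f = -1.8 log₁₀[0.00598 + 0.00124] = 3.855, so f = 0.06729.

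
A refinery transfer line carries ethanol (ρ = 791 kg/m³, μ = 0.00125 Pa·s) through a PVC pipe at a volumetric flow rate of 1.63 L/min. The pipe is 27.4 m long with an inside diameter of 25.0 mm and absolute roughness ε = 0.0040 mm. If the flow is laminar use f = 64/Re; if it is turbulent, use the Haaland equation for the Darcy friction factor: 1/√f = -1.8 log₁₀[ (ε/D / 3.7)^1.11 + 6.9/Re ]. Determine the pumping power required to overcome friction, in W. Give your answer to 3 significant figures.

Q = 1.63 L/min = 1.63/60000 = 2.717e-05 m³/s.
Cross-sectional area A = πD²/4 = π(0.025)²/4 = 0.0004909 m²; mean velocity V = Q/A = 2.717e-05/0.0004909 = 0.05534 m/s.
Reynolds number Re = ρVD/μ = 791 · 0.05534 · 0.025 / 0.00125 = 875.5.
Re < 2300 → laminar flow, so f = 64/Re = 64/875.5 = 0.0731 (the turbulent correlation is not needed).
Darcy-Weisbach: ΔP = f(L/D)(ρV²/2) = 0.0731·(27.4/0.025)·(791·0.05534²/2) = 0.0731·1096·1.211 = 97.05 Pa.
Pumping power P = QΔP = 2.717e-05·97.05 = 0.002637 W = 0.00264 W.

P ≈ 0.00264 W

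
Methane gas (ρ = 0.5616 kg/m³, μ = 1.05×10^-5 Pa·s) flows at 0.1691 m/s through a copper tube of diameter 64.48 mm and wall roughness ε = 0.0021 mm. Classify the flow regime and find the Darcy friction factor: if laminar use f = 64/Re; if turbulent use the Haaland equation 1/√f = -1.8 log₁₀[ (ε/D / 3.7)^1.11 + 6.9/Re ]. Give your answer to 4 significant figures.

Re = ρVD/μ = 0.5616·0.1691·0.06448/1.05e-05 = 583.2.
Re < 2300 → laminar, so f = 64/Re = 0.1097 (roughness is irrelevant in laminar flow).

f ≈ 0.1097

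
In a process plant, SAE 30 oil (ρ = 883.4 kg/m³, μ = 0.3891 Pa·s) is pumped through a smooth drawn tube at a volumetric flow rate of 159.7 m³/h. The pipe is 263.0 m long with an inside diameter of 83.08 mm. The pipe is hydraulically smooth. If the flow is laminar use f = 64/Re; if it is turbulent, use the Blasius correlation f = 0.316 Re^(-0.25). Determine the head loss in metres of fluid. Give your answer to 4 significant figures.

Q = 159.7 m³/h = 159.7/3600 = 0.04436 m³/s.
Cross-sectional area A = πD²/4 = π(0.08308)²/4 = 0.005421 m²; mean velocity V = Q/A = 0.04436/0.005421 = 8.183 m/s.
Reynolds number Re = ρVD/μ = 883.4 · 8.183 · 0.08308 / 0.389 = 1544.
Re < 2300 → laminar flow, so f = 64/Re = 64/1544 = 0.04146 (the turbulent correlation is not needed).
Darcy-Weisbach: ΔP = f(L/D)(ρV²/2) = 0.04146·(263/0.08308)·(883.4·8.183²/2) = 0.04146·3166·2.958e+04 = 3.882e+06 Pa.
Head loss h_f = ΔP/(ρg) = 3.882e+06/(883.4·9.81) = 448.0 m.

h_f ≈ 448.0 m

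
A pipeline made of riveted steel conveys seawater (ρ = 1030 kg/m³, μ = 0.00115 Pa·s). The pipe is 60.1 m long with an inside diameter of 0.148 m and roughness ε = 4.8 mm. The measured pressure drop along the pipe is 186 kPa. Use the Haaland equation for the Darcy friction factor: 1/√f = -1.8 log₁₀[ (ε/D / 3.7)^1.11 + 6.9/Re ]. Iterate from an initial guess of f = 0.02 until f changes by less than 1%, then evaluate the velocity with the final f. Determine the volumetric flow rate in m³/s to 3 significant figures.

Rearranging Darcy-Weisbach: V = √(2·ΔP·D/(f·L·ρ)). With ε/D = 0.0048/0.148 = 0.0324, iterate starting from f = 0.02:
  f = 0.02 → V = √(2·1.86e+05·0.148/(0.02·60.1·1030)) = 6.669 m/s; Re = ρVD/μ = 8.84e+05; f → 0.05922
  f = 0.05922 → V = 3.875 m/s; Re = 5.137e+05; f → 0.05925
Converged (Δf/f < 1%). With the final f = 0.05925: V = √(2·1.86e+05·0.148/(0.05925·60.1·1030)) = 3.874 m/s.
Q = V·A = 3.874·(π/4·0.148²) = 0.06665 m³/s = 0.0667 m³/s.

Q ≈ 0.0667 m³/s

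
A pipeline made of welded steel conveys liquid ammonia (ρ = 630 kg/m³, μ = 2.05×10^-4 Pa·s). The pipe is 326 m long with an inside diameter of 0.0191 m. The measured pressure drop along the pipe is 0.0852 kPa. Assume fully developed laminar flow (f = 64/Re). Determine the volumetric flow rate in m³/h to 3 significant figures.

For laminar flow, f = 64/Re with Re = ρVD/μ, so Darcy-Weisbach reduces to ΔP = 32μLV/D². Solving for V: V = ΔP·D²/(32μL) = 85.2·(0.0191)²/(32·0.000205·326) = 0.01453 m/s.
Check: Re = ρVD/μ = 630·0.01453·0.0191/0.000205 = 853.1 < 2300, so the laminar assumption holds.
Q = V·A = 0.01453·(π/4·0.0191²) = 4.164e-06 m³/s = 0.0150 m³/h.

Q ≈ 0.0150 m³/h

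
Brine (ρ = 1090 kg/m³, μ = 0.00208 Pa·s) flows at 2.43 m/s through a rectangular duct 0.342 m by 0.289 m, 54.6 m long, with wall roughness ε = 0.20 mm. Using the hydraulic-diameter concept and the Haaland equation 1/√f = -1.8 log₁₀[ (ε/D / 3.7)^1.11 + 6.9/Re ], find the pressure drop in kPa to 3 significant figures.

Hydraulic diameter D_h = 4A/P = 4·(0.342·0.289)/(2·(0.342+0.289)) = 0.3954/1.262 = 0.3133 m.
Re = ρVD_h/μ = 1090·2.43·0.3133/0.00208 = 3.989e+05.
ε/D_h = 0.0002/0.3133 = 0.000638; Haaland gives 1/√f = -1.8 log₁₀[6.65e-05+1.73e-05] = 7.338, so f = 0.01857.
ΔP = f(L/D_h)(ρV²/2) = 0.01857·54.6/0.3133·3218 = 1.042e+04 Pa.
ΔP = 10.4 kPa.

ΔP ≈ 10.4 kPa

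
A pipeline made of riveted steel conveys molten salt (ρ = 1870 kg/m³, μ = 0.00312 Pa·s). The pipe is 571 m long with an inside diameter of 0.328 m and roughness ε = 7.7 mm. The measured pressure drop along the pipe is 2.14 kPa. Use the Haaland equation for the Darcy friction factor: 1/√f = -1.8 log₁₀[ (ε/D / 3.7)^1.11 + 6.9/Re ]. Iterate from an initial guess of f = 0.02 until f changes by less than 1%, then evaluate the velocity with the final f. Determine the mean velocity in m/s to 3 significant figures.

Rearranging Darcy-Weisbach: V = √(2·ΔP·D/(f·L·ρ)). With ε/D = 0.0077/0.328 = 0.0235, iterate starting from f = 0.02:
  f = 0.02 → V = √(2·2140·0.328/(0.02·571·1870)) = 0.2564 m/s; Re = ρVD/μ = 5.04e+04; f → 0.05256
  f = 0.05256 → V = 0.1582 m/s; Re = 3.109e+04; f → 0.05298
Converged (Δf/f < 1%). With the final f = 0.05298: V = √(2·2140·0.328/(0.05298·571·1870)) = 0.1575 m/s.

V ≈ 0.158 m/s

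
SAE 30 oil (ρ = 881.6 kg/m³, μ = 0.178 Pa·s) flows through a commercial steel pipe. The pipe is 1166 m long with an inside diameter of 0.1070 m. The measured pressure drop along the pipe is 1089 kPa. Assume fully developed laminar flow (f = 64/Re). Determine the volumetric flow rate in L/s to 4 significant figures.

Q ≈ 16.88 L/s

For laminar flow, f = 64/Re with Re = ρVD/μ, so Darcy-Weisbach reduces to ΔP = 32μLV/D². Solving for V: V = ΔP·D²/(32μL) = 1.089e+06·(0.107)²/(32·0.178·1166) = 1.877 m/s.
Check: Re = ρVD/μ = 881.6·1.877·0.107/0.178 = 994.9 < 2300, so the laminar assumption holds.
Q = V·A = 1.877·(π/4·0.107²) = 0.01688 m³/s = 16.88 L/s.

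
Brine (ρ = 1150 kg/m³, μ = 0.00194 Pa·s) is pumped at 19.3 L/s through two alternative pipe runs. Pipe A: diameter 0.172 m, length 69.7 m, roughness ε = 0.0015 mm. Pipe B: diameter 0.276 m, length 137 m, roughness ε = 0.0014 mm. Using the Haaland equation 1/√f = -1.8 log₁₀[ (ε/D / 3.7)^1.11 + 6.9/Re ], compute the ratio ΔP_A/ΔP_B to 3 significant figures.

ΔP_A/ΔP_B ≈ 4.89

Pipe A: V = Q/A = 0.0193/0.02324 = 0.8306 m/s; Re = 8.469e+04; ε/D = 8.72e-06; Haaland → f = 0.01849; ΔP_A = f(L/D)(ρV²/2) = 2972 Pa.
Pipe B: V = Q/A = 0.0193/0.05983 = 0.3226 m/s; Re = 5.278e+04; ε/D = 5.07e-06; Haaland → f = 0.02047; ΔP_B = f(L/D)(ρV²/2) = 608.1 Pa.
ΔP_A/ΔP_B = 2972/608.1 = 4.89.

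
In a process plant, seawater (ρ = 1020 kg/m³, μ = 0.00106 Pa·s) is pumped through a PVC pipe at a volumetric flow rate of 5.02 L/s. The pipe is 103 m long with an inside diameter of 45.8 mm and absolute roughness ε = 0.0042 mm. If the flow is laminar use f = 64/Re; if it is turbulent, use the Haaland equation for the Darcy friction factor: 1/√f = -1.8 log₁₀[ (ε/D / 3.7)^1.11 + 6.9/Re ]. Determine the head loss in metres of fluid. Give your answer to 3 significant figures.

h_f ≈ 18.4 m

Q = 5.02 L/s = 5.02/1000 = 0.00502 m³/s.
Cross-sectional area A = πD²/4 = π(0.0458)²/4 = 0.001647 m²; mean velocity V = Q/A = 0.00502/0.001647 = 3.047 m/s.
Reynolds number Re = ρVD/μ = 1020 · 3.047 · 0.0458 / 0.00106 = 1.343e+05.
Re > 4000 → turbulent. Relative roughness ε/D = 4.2e-06/0.0458 = 9.17e-05. Haaland: 1/√f = -1.8 log₁₀[(9.17e-05/3.7)^1.11 + 6.9/1.343e+05] = -1.8 log₁₀[7.72e-06 + 5.14e-05] = 7.611, so f = 0.01726.
Darcy-Weisbach: ΔP = f(L/D)(ρV²/2) = 0.01726·(103/0.0458)·(1020·3.047²/2) = 0.01726·2249·4735 = 1.838e+05 Pa.
Head loss h_f = ΔP/(ρg) = 1.838e+05/(1020·9.81) = 18.4 m.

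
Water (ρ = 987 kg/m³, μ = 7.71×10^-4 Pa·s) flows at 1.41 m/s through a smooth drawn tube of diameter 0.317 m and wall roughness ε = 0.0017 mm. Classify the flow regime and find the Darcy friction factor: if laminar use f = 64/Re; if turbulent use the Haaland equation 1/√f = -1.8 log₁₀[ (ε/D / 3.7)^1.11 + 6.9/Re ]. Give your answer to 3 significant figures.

Re = ρVD/μ = 987·1.41·0.317/0.000771 = 5.722e+05.
Re > 4000 → turbulent. ε/D = 1.7e-06/0.317 = 5.36e-06; Haaland: 1/√f = -1.8 log₁₀[3.3e-07 + 1.21e-05] = 8.833, so f = 0.01282.

f ≈ 0.0128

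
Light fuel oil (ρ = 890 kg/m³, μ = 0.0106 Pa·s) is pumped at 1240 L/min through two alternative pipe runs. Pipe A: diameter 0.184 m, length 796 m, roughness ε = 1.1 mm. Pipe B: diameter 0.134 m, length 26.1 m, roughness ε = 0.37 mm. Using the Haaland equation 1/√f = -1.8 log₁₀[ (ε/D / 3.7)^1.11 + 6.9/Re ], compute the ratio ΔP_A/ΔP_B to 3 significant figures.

ΔP_A/ΔP_B ≈ 7.43

Pipe A: V = Q/A = 0.02067/0.02659 = 0.7772 m/s; Re = 1.201e+04; ε/D = 0.00598; Haaland → f = 0.03766; ΔP_A = f(L/D)(ρV²/2) = 4.379e+04 Pa.
Pipe B: V = Q/A = 0.02067/0.0141 = 1.465 m/s; Re = 1.649e+04; ε/D = 0.00276; Haaland → f = 0.03168; ΔP_B = f(L/D)(ρV²/2) = 5897 Pa.
ΔP_A/ΔP_B = 4.379e+04/5897 = 7.43.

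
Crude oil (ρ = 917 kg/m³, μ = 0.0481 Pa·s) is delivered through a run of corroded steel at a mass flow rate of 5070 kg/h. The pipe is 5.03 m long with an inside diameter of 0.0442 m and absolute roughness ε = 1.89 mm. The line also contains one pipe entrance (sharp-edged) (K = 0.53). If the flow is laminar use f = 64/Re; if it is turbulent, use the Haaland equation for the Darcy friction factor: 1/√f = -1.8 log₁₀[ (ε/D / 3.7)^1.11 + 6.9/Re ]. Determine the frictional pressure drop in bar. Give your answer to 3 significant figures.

ṁ = 5070 kg/h = 5070/3600 = 1.408 kg/s.
A = πD²/4 = π(0.0442)²/4 = 0.001534 m²; mean velocity V = ṁ/(ρA) = 1.408/(917 · 0.001534) = 1.001 m/s.
Reynolds number Re = ρVD/μ = 917 · 1.001 · 0.0442 / 0.0481 = 843.4.
Re < 2300 → laminar flow, so f = 64/Re = 64/843.4 = 0.07588 (the turbulent correlation is not needed).
Total minor-loss coefficient ΣK = 1·0.53 = 0.53.
ΔP = [f·L/D + ΣK]·(ρV²/2) = [0.07588·5.03/0.0442 + 0.53]·(917·1.001²/2) = [8.635 + 0.53]·459.3 = 4210 Pa.
ΔP = 4210 Pa = 0.0421 bar.

ΔP ≈ 0.0421 bar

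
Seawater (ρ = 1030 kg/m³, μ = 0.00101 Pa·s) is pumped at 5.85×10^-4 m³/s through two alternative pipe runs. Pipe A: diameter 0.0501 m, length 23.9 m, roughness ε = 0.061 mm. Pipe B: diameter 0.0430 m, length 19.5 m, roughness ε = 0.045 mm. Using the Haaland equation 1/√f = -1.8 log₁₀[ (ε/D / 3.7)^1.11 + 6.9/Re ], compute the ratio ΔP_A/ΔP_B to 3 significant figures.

ΔP_A/ΔP_B ≈ 0.595

Pipe A: V = Q/A = 0.000585/0.001971 = 0.2967 m/s; Re = 1.516e+04; ε/D = 0.00122; Haaland → f = 0.02962; ΔP_A = f(L/D)(ρV²/2) = 640.7 Pa.
Pipe B: V = Q/A = 0.000585/0.001452 = 0.4028 m/s; Re = 1.766e+04; ε/D = 0.00105; Haaland → f = 0.02841; ΔP_B = f(L/D)(ρV²/2) = 1077 Pa.
ΔP_A/ΔP_B = 640.7/1077 = 0.595.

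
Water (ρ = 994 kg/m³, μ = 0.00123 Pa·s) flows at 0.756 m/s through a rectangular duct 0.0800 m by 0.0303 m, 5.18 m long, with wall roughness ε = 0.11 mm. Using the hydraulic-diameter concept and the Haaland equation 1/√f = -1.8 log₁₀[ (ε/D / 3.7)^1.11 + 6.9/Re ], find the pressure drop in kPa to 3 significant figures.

Hydraulic diameter D_h = 4A/P = 4·(0.08·0.0303)/(2·(0.08+0.0303)) = 0.009696/0.2206 = 0.04395 m.
Re = ρVD_h/μ = 994·0.756·0.04395/0.00123 = 2.685e+04.
ε/D_h = 0.00011/0.04395 = 0.0025; Haaland gives 1/√f = -1.8 log₁₀[0.000303+0.000257] = 5.853, so f = 0.02919.
ΔP = f(L/D_h)(ρV²/2) = 0.02919·5.18/0.04395·284.1 = 977.1 Pa.
ΔP = 0.977 kPa.

ΔP ≈ 0.977 kPa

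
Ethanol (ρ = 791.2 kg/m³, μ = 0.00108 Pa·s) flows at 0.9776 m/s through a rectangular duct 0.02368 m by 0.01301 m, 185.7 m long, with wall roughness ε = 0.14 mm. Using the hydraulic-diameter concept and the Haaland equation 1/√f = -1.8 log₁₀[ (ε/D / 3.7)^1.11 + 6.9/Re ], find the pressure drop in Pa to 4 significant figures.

Hydraulic diameter D_h = 4A/P = 4·(0.02368·0.01301)/(2·(0.02368+0.01301)) = 0.001232/0.07338 = 0.01679 m.
Re = ρVD_h/μ = 791.2·0.9776·0.01679/0.00108 = 1.203e+04.
ε/D_h = 0.00014/0.01679 = 0.00834; Haaland gives 1/√f = -1.8 log₁₀[0.00115+0.000574] = 4.973, so f = 0.04043.
ΔP = f(L/D_h)(ρV²/2) = 0.04043·185.7/0.01679·378.1 = 1.69e+05 Pa.

ΔP ≈ 169000 Pa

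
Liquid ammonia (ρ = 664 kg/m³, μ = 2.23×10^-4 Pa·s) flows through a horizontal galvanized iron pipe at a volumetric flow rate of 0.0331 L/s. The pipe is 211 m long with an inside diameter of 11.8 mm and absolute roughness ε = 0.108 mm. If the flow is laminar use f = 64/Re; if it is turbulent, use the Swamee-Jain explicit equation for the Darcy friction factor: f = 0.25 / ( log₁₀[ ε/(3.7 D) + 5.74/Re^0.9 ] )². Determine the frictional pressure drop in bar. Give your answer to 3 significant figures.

ΔP ≈ 0.233 bar

Q = 0.0331 L/s = 0.0331/1000 = 3.31e-05 m³/s.
Cross-sectional area A = πD²/4 = π(0.0118)²/4 = 0.0001094 m²; mean velocity V = Q/A = 3.31e-05/0.0001094 = 0.3027 m/s.
Reynolds number Re = ρVD/μ = 664 · 0.3027 · 0.0118 / 0.000223 = 1.063e+04.
Re > 4000 → turbulent. Relative roughness ε/D = 0.000108/0.0118 = 0.00915. Swamee-Jain: f = 0.25/(log₁₀[0.00915/3.7 + 5.74/1.063e+04^0.9])² = 0.25/(log₁₀[0.00247 + 0.00136])² = 0.25/(-2.416)² = 0.04283.
Darcy-Weisbach: ΔP = f(L/D)(ρV²/2) = 0.04283·(211/0.0118)·(664·0.3027²/2) = 0.04283·1.788e+04·30.41 = 2.33e+04 Pa.
ΔP = 2.33e+04 Pa = 0.233 bar.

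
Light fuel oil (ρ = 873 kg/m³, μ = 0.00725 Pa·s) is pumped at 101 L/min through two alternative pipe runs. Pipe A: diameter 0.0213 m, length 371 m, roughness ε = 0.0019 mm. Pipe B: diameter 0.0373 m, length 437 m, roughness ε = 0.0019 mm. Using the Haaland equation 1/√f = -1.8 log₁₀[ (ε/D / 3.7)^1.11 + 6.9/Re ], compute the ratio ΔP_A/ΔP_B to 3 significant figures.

ΔP_A/ΔP_B ≈ 12.0

Pipe A: V = Q/A = 0.001683/0.0003563 = 4.724 m/s; Re = 1.212e+04; ε/D = 8.92e-05; Haaland → f = 0.02942; ΔP_A = f(L/D)(ρV²/2) = 4.992e+06 Pa.
Pipe B: V = Q/A = 0.001683/0.001093 = 1.541 m/s; Re = 6919; ε/D = 5.09e-05; Haaland → f = 0.03431; ΔP_B = f(L/D)(ρV²/2) = 4.163e+05 Pa.
ΔP_A/ΔP_B = 4.992e+06/4.163e+05 = 12.0.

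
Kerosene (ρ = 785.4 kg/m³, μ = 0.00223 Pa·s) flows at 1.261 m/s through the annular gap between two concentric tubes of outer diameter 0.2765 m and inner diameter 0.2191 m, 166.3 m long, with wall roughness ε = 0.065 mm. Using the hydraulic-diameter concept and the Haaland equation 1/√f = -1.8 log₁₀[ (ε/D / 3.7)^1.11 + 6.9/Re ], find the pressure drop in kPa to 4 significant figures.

ΔP ≈ 48.25 kPa

Hydraulic diameter D_h = 4A/P = D_o - D_i = 0.2765 - 0.2191 = 0.0574 m.
Re = ρVD_h/μ = 785.4·1.261·0.0574/0.00223 = 2.549e+04.
ε/D_h = 6.5e-05/0.0574 = 0.00113; Haaland gives 1/√f = -1.8 log₁₀[0.000126+0.000271] = 6.123, so f = 0.02667.
ΔP = f(L/D_h)(ρV²/2) = 0.02667·166.3/0.0574·624.4 = 4.825e+04 Pa.
ΔP = 48.25 kPa.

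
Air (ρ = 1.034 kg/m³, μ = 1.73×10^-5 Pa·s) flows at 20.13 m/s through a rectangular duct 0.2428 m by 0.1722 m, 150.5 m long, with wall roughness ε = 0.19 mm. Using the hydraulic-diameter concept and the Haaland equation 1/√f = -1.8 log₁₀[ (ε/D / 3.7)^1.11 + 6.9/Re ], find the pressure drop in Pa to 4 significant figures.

Hydraulic diameter D_h = 4A/P = 4·(0.2428·0.1722)/(2·(0.2428+0.1722)) = 0.1672/0.83 = 0.2015 m.
Re = ρVD_h/μ = 1.034·20.13·0.2015/1.73e-05 = 2.424e+05.
ε/D_h = 0.00019/0.2015 = 0.000943; Haaland gives 1/√f = -1.8 log₁₀[0.000103+2.85e-05] = 6.989, so f = 0.02047.
ΔP = f(L/D_h)(ρV²/2) = 0.02047·150.5/0.2015·209.5 = 3204 Pa.

ΔP ≈ 3204 Pa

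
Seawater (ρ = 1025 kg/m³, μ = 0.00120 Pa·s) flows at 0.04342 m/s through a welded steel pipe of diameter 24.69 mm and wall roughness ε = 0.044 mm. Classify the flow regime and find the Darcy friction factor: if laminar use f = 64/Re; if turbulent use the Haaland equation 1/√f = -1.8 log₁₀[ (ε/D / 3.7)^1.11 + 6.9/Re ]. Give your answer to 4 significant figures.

f ≈ 0.06989

Re = ρVD/μ = 1025·0.04342·0.02469/0.0012 = 915.7.
Re < 2300 → laminar, so f = 64/Re = 0.06989 (roughness is irrelevant in laminar flow).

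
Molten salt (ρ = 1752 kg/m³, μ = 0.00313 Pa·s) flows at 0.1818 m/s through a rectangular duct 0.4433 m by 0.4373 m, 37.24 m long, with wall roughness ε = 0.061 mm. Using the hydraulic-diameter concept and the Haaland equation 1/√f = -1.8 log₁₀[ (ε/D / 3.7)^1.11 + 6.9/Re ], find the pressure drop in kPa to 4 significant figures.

Hydraulic diameter D_h = 4A/P = 4·(0.4433·0.4373)/(2·(0.4433+0.4373)) = 0.7754/1.761 = 0.4403 m.
Re = ρVD_h/μ = 1752·0.1818·0.4403/0.00313 = 4.48e+04.
ε/D_h = 6.1e-05/0.4403 = 0.000139; Haaland gives 1/√f = -1.8 log₁₀[1.22e-05+0.000154] = 6.803, so f = 0.02161.
ΔP = f(L/D_h)(ρV²/2) = 0.02161·37.24/0.4403·28.95 = 52.92 Pa.
ΔP = 0.05292 kPa.

ΔP ≈ 0.05292 kPa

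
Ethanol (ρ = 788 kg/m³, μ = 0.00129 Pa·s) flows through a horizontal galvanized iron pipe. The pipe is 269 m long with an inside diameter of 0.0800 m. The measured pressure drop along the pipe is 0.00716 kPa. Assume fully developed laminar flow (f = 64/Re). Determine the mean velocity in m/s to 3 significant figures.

For laminar flow, f = 64/Re with Re = ρVD/μ, so Darcy-Weisbach reduces to ΔP = 32μLV/D². Solving for V: V = ΔP·D²/(32μL) = 7.16·(0.08)²/(32·0.00129·269) = 0.004127 m/s.
Check: Re = ρVD/μ = 788·0.004127·0.08/0.00129 = 201.7 < 2300, so the laminar assumption holds.

V ≈ 0.00413 m/s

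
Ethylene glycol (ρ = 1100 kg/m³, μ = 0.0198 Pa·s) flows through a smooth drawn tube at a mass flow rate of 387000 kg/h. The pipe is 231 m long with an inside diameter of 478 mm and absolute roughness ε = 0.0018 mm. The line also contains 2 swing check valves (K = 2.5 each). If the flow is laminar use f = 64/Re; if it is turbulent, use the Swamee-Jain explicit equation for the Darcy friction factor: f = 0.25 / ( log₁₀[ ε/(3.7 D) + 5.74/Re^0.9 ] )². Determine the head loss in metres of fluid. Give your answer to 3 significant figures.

ṁ = 387000 kg/h = 387000/3600 = 107.5 kg/s.
A = πD²/4 = π(0.478)²/4 = 0.1795 m²; mean velocity V = ṁ/(ρA) = 107.5/(1100 · 0.1795) = 0.5446 m/s.
Reynolds number Re = ρVD/μ = 1100 · 0.5446 · 0.478 / 0.0198 = 1.446e+04.
Re > 4000 → turbulent. Relative roughness ε/D = 1.8e-06/0.478 = 3.77e-06. Swamee-Jain: f = 0.25/(log₁₀[3.77e-06/3.7 + 5.74/1.446e+04^0.9])² = 0.25/(log₁₀[1.02e-06 + 0.00103])² = 0.25/(-2.985)² = 0.02806.
Total minor-loss coefficient ΣK = 2·2.5 = 5.
ΔP = [f·L/D + ΣK]·(ρV²/2) = [0.02806·231/0.478 + 5]·(1100·0.5446²/2) = [13.56 + 5]·163.1 = 3028 Pa.
Head loss h_f = ΔP/(ρg) = 3028/(1100·9.81) = 0.281 m.

h_f ≈ 0.281 m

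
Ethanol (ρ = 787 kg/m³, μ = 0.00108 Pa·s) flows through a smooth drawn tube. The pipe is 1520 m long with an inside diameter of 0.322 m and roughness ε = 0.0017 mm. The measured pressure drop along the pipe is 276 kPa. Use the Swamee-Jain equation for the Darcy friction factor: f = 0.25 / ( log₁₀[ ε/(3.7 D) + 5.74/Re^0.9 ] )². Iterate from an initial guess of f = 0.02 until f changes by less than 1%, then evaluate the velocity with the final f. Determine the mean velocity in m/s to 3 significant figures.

V ≈ 3.50 m/s

Rearranging Darcy-Weisbach: V = √(2·ΔP·D/(f·L·ρ)). With ε/D = 1.7e-06/0.322 = 5.28e-06, iterate starting from f = 0.02:
  f = 0.02 → V = √(2·2.76e+05·0.322/(0.02·1520·787)) = 2.726 m/s; Re = ρVD/μ = 6.396e+05; f → 0.01263
  f = 0.01263 → V = 3.43 m/s; Re = 8.047e+05; f → 0.01216
  f = 0.01216 → V = 3.496 m/s; Re = 8.203e+05; f → 0.01212
Converged (Δf/f < 1%). With the final f = 0.01212: V = √(2·2.76e+05·0.322/(0.01212·1520·787)) = 3.501 m/s.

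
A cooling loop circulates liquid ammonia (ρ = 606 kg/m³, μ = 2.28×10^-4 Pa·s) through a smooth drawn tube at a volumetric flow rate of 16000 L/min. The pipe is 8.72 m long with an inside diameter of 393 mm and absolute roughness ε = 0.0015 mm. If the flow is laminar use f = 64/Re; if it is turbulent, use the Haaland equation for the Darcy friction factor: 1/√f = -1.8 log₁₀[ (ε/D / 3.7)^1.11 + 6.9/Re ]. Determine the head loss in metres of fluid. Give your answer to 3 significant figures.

Q = 16000 L/min = 16000/60000 = 0.2667 m³/s.
Cross-sectional area A = πD²/4 = π(0.393)²/4 = 0.1213 m²; mean velocity V = Q/A = 0.2667/0.1213 = 2.198 m/s.
Reynolds number Re = ρVD/μ = 606 · 2.198 · 0.393 / 0.000228 = 2.296e+06.
Re > 4000 → turbulent. Relative roughness ε/D = 1.5e-06/0.393 = 3.82e-06. Haaland: 1/√f = -1.8 log₁₀[(3.82e-06/3.7)^1.11 + 6.9/2.296e+06] = -1.8 log₁₀[2.26e-07 + 3e-06] = 9.883, so f = 0.01024.
Darcy-Weisbach: ΔP = f(L/D)(ρV²/2) = 0.01024·(8.72/0.393)·(606·2.198²/2) = 0.01024·22.19·1464 = 332.6 Pa.
Head loss h_f = ΔP/(ρg) = 332.6/(606·9.81) = 0.0560 m.

h_f ≈ 0.0560 m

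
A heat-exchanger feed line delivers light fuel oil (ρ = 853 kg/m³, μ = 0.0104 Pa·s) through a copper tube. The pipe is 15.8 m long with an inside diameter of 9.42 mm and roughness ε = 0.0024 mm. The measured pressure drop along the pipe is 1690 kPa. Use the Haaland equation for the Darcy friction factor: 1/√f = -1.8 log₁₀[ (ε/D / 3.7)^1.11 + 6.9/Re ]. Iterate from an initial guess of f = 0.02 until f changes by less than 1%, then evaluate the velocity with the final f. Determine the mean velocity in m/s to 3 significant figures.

V ≈ 8.17 m/s

Rearranging Darcy-Weisbach: V = √(2·ΔP·D/(f·L·ρ)). With ε/D = 2.4e-06/0.00942 = 0.000255, iterate starting from f = 0.02:
  f = 0.02 → V = √(2·1.69e+06·0.00942/(0.02·15.8·853)) = 10.87 m/s; Re = ρVD/μ = 8397; f → 0.03269
  f = 0.03269 → V = 8.501 m/s; Re = 6568; f → 0.03502
  f = 0.03502 → V = 8.214 m/s; Re = 6346; f → 0.03537
Converged (Δf/f < 1%). With the final f = 0.03537: V = √(2·1.69e+06·0.00942/(0.03537·15.8·853)) = 8.173 m/s.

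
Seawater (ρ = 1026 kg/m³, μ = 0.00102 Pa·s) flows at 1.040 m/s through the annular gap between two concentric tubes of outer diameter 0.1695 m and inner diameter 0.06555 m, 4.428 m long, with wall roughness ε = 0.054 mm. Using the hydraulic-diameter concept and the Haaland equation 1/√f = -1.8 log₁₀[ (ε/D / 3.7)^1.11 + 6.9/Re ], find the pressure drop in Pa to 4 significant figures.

ΔP ≈ 471.3 Pa

Hydraulic diameter D_h = 4A/P = D_o - D_i = 0.1695 - 0.06555 = 0.104 m.
Re = ρVD_h/μ = 1026·1.04·0.104/0.00102 = 1.087e+05.
ε/D_h = 5.4e-05/0.104 = 0.000519; Haaland gives 1/√f = -1.8 log₁₀[5.29e-05+6.35e-05] = 7.082, so f = 0.01994.
ΔP = f(L/D_h)(ρV²/2) = 0.01994·4.428/0.104·554.9 = 471.3 Pa.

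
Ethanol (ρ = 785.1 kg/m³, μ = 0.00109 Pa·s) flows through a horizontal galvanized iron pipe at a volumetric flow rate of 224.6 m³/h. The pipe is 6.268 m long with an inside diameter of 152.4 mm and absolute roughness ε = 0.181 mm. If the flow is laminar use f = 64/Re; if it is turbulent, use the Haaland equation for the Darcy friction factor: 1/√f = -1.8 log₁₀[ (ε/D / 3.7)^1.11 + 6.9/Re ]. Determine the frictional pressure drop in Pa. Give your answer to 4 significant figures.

ΔP ≈ 3992 Pa

Q = 224.6 m³/h = 224.6/3600 = 0.06239 m³/s.
Cross-sectional area A = πD²/4 = π(0.1524)²/4 = 0.01824 m²; mean velocity V = Q/A = 0.06239/0.01824 = 3.42 m/s.
Reynolds number Re = ρVD/μ = 785.1 · 3.42 · 0.1524 / 0.00109 = 3.754e+05.
Re > 4000 → turbulent. Relative roughness ε/D = 0.000181/0.1524 = 0.00119. Haaland: 1/√f = -1.8 log₁₀[(0.00119/3.7)^1.11 + 6.9/3.754e+05] = -1.8 log₁₀[0.000132 + 1.84e-05] = 6.878, so f = 0.02114.
Darcy-Weisbach: ΔP = f(L/D)(ρV²/2) = 0.02114·(6.268/0.1524)·(785.1·3.42²/2) = 0.02114·41.13·4592 = 3992 Pa.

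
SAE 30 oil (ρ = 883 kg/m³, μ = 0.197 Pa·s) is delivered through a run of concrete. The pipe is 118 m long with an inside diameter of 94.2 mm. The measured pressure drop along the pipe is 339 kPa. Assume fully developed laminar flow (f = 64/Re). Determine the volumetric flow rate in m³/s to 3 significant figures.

Q ≈ 0.0282 m³/s

For laminar flow, f = 64/Re with Re = ρVD/μ, so Darcy-Weisbach reduces to ΔP = 32μLV/D². Solving for V: V = ΔP·D²/(32μL) = 3.39e+05·(0.0942)²/(32·0.197·118) = 4.044 m/s.
Check: Re = ρVD/μ = 883·4.044·0.0942/0.197 = 1707 < 2300, so the laminar assumption holds.
Q = V·A = 4.044·(π/4·0.0942²) = 0.02818 m³/s = 0.0282 m³/s.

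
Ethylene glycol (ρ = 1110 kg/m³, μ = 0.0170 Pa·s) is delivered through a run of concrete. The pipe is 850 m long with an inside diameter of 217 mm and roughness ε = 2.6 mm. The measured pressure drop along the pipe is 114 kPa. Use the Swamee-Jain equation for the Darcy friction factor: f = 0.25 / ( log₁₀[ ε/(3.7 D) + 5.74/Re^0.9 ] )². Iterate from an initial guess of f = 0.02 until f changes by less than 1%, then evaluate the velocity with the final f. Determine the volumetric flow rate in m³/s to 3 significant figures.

Q ≈ 0.0402 m³/s

Rearranging Darcy-Weisbach: V = √(2·ΔP·D/(f·L·ρ)). With ε/D = 0.0026/0.217 = 0.012, iterate starting from f = 0.02:
  f = 0.02 → V = √(2·1.14e+05·0.217/(0.02·850·1110)) = 1.619 m/s; Re = ρVD/μ = 2.294e+04; f → 0.04317
  f = 0.04317 → V = 1.102 m/s; Re = 1.562e+04; f → 0.04427
  f = 0.04427 → V = 1.088 m/s; Re = 1.542e+04; f → 0.04431
Converged (Δf/f < 1%). With the final f = 0.04431: V = √(2·1.14e+05·0.217/(0.04431·850·1110)) = 1.088 m/s.
Q = V·A = 1.088·(π/4·0.217²) = 0.04023 m³/s = 0.0402 m³/s.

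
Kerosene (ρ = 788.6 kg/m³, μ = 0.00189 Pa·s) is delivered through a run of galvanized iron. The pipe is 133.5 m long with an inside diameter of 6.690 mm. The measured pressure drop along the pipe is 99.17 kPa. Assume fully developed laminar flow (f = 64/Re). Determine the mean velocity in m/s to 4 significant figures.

For laminar flow, f = 64/Re with Re = ρVD/μ, so Darcy-Weisbach reduces to ΔP = 32μLV/D². Solving for V: V = ΔP·D²/(32μL) = 9.917e+04·(0.00669)²/(32·0.00189·133.5) = 0.5497 m/s.
Check: Re = ρVD/μ = 788.6·0.5497·0.00669/0.00189 = 1534 < 2300, so the laminar assumption holds.

V ≈ 0.5497 m/s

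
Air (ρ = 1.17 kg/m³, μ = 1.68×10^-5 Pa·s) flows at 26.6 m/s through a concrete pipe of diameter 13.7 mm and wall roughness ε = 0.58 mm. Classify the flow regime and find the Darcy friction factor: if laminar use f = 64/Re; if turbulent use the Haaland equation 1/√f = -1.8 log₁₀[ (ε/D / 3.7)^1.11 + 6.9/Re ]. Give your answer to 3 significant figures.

Re = ρVD/μ = 1.17·26.6·0.0137/1.68e-05 = 2.538e+04.
Re > 4000 → turbulent. ε/D = 0.00058/0.0137 = 0.0423; Haaland: 1/√f = -1.8 log₁₀[0.007 + 0.000272] = 3.849, so f = 0.06749.

f ≈ 0.0675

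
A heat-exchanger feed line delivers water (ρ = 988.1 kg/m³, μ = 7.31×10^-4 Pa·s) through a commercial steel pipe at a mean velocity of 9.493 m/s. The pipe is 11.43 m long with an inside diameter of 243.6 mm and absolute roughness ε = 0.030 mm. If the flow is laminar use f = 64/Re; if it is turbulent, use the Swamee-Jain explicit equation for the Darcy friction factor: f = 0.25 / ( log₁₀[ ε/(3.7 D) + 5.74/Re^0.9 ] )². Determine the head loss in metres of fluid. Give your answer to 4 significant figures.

h_f ≈ 2.806 m

Reynolds number Re = ρVD/μ = 988.1 · 9.493 · 0.2436 / 0.000731 = 3.126e+06.
Re > 4000 → turbulent. Relative roughness ε/D = 3e-05/0.2436 = 0.000123. Swamee-Jain: f = 0.25/(log₁₀[0.000123/3.7 + 5.74/3.126e+06^0.9])² = 0.25/(log₁₀[3.33e-05 + 8.19e-06])² = 0.25/(-4.382)² = 0.01302.
Darcy-Weisbach: ΔP = f(L/D)(ρV²/2) = 0.01302·(11.43/0.2436)·(988.1·9.493²/2) = 0.01302·46.92·4.452e+04 = 2.72e+04 Pa.
Head loss h_f = ΔP/(ρg) = 2.72e+04/(988.1·9.81) = 2.806 m.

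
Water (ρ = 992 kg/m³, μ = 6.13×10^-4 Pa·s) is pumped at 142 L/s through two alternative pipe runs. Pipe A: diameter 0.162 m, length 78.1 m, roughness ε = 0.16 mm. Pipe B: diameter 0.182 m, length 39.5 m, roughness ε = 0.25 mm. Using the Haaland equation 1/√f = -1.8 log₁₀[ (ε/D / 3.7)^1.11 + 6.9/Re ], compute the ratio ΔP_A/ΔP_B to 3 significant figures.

ΔP_A/ΔP_B ≈ 3.27

Pipe A: V = Q/A = 0.142/0.02061 = 6.889 m/s; Re = 1.806e+06; ε/D = 0.000988; Haaland → f = 0.01977; ΔP_A = f(L/D)(ρV²/2) = 2.243e+05 Pa.
Pipe B: V = Q/A = 0.142/0.02602 = 5.458 m/s; Re = 1.608e+06; ε/D = 0.00137; Haaland → f = 0.02142; ΔP_B = f(L/D)(ρV²/2) = 6.87e+04 Pa.
ΔP_A/ΔP_B = 2.243e+05/6.87e+04 = 3.27.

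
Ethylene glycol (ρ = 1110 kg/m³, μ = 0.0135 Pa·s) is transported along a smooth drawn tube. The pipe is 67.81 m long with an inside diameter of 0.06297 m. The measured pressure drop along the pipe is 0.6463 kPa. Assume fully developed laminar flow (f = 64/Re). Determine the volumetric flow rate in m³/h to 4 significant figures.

Q ≈ 0.9808 m³/h

For laminar flow, f = 64/Re with Re = ρVD/μ, so Darcy-Weisbach reduces to ΔP = 32μLV/D². Solving for V: V = ΔP·D²/(32μL) = 646.3·(0.06297)²/(32·0.0135·67.81) = 0.08748 m/s.
Check: Re = ρVD/μ = 1110·0.08748·0.06297/0.0135 = 452.9 < 2300, so the laminar assumption holds.
Q = V·A = 0.08748·(π/4·0.06297²) = 0.0002724 m³/s = 0.9808 m³/h.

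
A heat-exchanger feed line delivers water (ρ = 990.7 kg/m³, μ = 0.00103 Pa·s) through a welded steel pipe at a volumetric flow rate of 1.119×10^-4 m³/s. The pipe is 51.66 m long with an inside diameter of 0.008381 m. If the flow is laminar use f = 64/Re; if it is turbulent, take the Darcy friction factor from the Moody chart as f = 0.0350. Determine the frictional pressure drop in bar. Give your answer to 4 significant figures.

ΔP ≈ 4.397 bar

Cross-sectional area A = πD²/4 = π(0.008381)²/4 = 5.517e-05 m²; mean velocity V = Q/A = 0.0001119/5.517e-05 = 2.028 m/s.
Reynolds number Re = ρVD/μ = 990.7 · 2.028 · 0.008381 / 0.00103 = 1.635e+04.
Re > 4000 → turbulent; use the Moody-chart value f = 0.0350.
Darcy-Weisbach: ΔP = f(L/D)(ρV²/2) = 0.035·(51.66/0.008381)·(990.7·2.028²/2) = 0.035·6164·2038 = 4.397e+05 Pa.
ΔP = 4.397e+05 Pa = 4.397 bar.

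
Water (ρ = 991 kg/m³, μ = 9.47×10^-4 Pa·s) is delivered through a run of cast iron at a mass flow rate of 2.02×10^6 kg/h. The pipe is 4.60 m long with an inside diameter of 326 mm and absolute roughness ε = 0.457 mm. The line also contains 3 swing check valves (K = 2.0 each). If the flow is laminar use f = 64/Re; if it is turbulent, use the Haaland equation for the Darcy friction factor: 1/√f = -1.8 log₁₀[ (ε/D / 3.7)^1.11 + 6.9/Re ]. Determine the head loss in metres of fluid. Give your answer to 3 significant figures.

h_f ≈ 14.8 m

ṁ = 2.02×10^6 kg/h = 2.02×10^6/3600 = 561.1 kg/s.
A = πD²/4 = π(0.326)²/4 = 0.08347 m²; mean velocity V = ṁ/(ρA) = 561.1/(991 · 0.08347) = 6.783 m/s.
Reynolds number Re = ρVD/μ = 991 · 6.783 · 0.326 / 0.000947 = 2.314e+06.
Re > 4000 → turbulent. Relative roughness ε/D = 0.000457/0.326 = 0.0014. Haaland: 1/√f = -1.8 log₁₀[(0.0014/3.7)^1.11 + 6.9/2.314e+06] = -1.8 log₁₀[0.000159 + 2.98e-06] = 6.822, so f = 0.02149.
Total minor-loss coefficient ΣK = 3·2 = 6.
ΔP = [f·L/D + ΣK]·(ρV²/2) = [0.02149·4.6/0.326 + 6]·(991·6.783²/2) = [0.3032 + 6]·2.28e+04 = 1.437e+05 Pa.
Head loss h_f = ΔP/(ρg) = 1.437e+05/(991·9.81) = 14.8 m.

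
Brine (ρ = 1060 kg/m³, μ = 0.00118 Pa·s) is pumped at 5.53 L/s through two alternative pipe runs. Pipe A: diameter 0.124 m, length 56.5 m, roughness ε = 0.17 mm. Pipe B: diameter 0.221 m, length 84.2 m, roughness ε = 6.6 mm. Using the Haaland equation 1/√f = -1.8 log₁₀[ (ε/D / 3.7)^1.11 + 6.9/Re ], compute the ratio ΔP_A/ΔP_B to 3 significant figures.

ΔP_A/ΔP_B ≈ 5.11

Pipe A: V = Q/A = 0.00553/0.01208 = 0.4579 m/s; Re = 5.101e+04; ε/D = 0.00137; Haaland → f = 0.02468; ΔP_A = f(L/D)(ρV²/2) = 1250 Pa.
Pipe B: V = Q/A = 0.00553/0.03836 = 0.1442 m/s; Re = 2.862e+04; ε/D = 0.0299; Haaland → f = 0.05825; ΔP_B = f(L/D)(ρV²/2) = 244.5 Pa.
ΔP_A/ΔP_B = 1250/244.5 = 5.11.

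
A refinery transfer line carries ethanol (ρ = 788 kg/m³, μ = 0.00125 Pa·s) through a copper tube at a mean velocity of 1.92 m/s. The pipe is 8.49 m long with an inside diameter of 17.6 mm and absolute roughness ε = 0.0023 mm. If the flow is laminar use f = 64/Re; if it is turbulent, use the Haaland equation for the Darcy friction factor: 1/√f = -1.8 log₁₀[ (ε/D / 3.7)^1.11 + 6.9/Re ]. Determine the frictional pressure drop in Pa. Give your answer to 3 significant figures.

ΔP ≈ 17900 Pa

Reynolds number Re = ρVD/μ = 788 · 1.92 · 0.0176 / 0.00125 = 2.13e+04.
Re > 4000 → turbulent. Relative roughness ε/D = 2.3e-06/0.0176 = 0.000131. Haaland: 1/√f = -1.8 log₁₀[(0.000131/3.7)^1.11 + 6.9/2.13e+04] = -1.8 log₁₀[1.14e-05 + 0.000324] = 6.254, so f = 0.02557.
Darcy-Weisbach: ΔP = f(L/D)(ρV²/2) = 0.02557·(8.49/0.0176)·(788·1.92²/2) = 0.02557·482.4·1452 = 1.791e+04 Pa.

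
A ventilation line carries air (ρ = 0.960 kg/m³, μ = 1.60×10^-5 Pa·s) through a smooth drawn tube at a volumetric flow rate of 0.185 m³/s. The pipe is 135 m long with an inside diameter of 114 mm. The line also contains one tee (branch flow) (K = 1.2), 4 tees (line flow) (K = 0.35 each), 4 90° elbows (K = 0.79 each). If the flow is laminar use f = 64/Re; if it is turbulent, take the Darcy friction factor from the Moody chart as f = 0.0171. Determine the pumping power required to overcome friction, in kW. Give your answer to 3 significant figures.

Cross-sectional area A = πD²/4 = π(0.114)²/4 = 0.01021 m²; mean velocity V = Q/A = 0.185/0.01021 = 18.12 m/s.
Reynolds number Re = ρVD/μ = 0.96 · 18.12 · 0.114 / 1.6e-05 = 1.24e+05.
Re > 4000 → turbulent; use the Moody-chart value f = 0.0171.
Total minor-loss coefficient ΣK = 1·1.2 + 4·0.35 + 4·0.79 = 5.76.
ΔP = [f·L/D + ΣK]·(ρV²/2) = [0.0171·135/0.114 + 5.76]·(0.96·18.12²/2) = [20.25 + 5.76]·157.7 = 4101 Pa.
Pumping power P = QΔP = 0.185·4101 = 758.7 W = 0.759 kW.

P ≈ 0.759 kW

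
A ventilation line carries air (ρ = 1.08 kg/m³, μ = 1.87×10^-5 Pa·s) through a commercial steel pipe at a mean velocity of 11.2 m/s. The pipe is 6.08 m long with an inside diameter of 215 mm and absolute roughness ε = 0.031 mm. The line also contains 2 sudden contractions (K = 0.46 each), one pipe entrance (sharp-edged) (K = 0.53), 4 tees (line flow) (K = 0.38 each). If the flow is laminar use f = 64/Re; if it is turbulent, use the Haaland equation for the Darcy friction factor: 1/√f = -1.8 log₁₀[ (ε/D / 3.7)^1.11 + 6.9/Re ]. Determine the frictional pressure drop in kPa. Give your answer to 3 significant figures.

ΔP ≈ 0.235 kPa

Reynolds number Re = ρVD/μ = 1.08 · 11.2 · 0.215 / 1.87e-05 = 1.391e+05.
Re > 4000 → turbulent. Relative roughness ε/D = 3.1e-05/0.215 = 0.000144. Haaland: 1/√f = -1.8 log₁₀[(0.000144/3.7)^1.11 + 6.9/1.391e+05] = -1.8 log₁₀[1.28e-05 + 4.96e-05] = 7.569, so f = 0.01745.
Total minor-loss coefficient ΣK = 2·0.46 + 1·0.53 + 4·0.38 = 2.97.
ΔP = [f·L/D + ΣK]·(ρV²/2) = [0.01745·6.08/0.215 + 2.97]·(1.08·11.2²/2) = [0.4936 + 2.97]·67.74 = 234.6 Pa.
ΔP = 234.6 Pa = 0.235 kPa.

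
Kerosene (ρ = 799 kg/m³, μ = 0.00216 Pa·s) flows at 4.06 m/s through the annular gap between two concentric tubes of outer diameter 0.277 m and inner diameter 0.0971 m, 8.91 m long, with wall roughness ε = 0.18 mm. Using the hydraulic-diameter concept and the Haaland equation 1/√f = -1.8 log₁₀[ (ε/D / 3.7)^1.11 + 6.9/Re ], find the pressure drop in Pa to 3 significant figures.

Hydraulic diameter D_h = 4A/P = D_o - D_i = 0.277 - 0.0971 = 0.1799 m.
Re = ρVD_h/μ = 799·4.06·0.1799/0.00216 = 2.702e+05.
ε/D_h = 0.00018/0.1799 = 0.001; Haaland gives 1/√f = -1.8 log₁₀[0.00011+2.55e-05] = 6.965, so f = 0.02061.
ΔP = f(L/D_h)(ρV²/2) = 0.02061·8.91/0.1799·6585 = 6723 Pa.

ΔP ≈ 6720 Pa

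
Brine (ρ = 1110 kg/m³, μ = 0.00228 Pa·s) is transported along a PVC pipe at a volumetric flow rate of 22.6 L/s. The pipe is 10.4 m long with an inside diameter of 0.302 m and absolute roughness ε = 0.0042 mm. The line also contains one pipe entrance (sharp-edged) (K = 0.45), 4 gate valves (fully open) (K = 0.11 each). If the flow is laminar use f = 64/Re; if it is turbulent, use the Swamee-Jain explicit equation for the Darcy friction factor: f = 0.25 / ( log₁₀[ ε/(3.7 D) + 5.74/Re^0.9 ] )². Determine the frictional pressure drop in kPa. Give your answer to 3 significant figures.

Q = 22.6 L/s = 22.6/1000 = 0.0226 m³/s.
Cross-sectional area A = πD²/4 = π(0.302)²/4 = 0.07163 m²; mean velocity V = Q/A = 0.0226/0.07163 = 0.3155 m/s.
Reynolds number Re = ρVD/μ = 1110 · 0.3155 · 0.302 / 0.00228 = 4.639e+04.
Re > 4000 → turbulent. Relative roughness ε/D = 4.2e-06/0.302 = 1.39e-05. Swamee-Jain: f = 0.25/(log₁₀[1.39e-05/3.7 + 5.74/4.639e+04^0.9])² = 0.25/(log₁₀[3.76e-06 + 0.000362])² = 0.25/(-3.436)² = 0.02117.
Total minor-loss coefficient ΣK = 1·0.45 + 4·0.11 = 0.89.
ΔP = [f·L/D + ΣK]·(ρV²/2) = [0.02117·10.4/0.302 + 0.89]·(1110·0.3155²/2) = [0.7291 + 0.89]·55.25 = 89.45 Pa.
ΔP = 89.45 Pa = 0.0894 kPa.

ΔP ≈ 0.0894 kPa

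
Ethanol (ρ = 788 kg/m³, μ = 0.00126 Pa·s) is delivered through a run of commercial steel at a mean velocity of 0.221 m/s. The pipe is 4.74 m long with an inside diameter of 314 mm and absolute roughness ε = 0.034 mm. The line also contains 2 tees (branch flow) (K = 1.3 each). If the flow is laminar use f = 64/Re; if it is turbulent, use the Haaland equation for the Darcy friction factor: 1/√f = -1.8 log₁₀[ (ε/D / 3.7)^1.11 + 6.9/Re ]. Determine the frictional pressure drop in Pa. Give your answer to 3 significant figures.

Reynolds number Re = ρVD/μ = 788 · 0.221 · 0.314 / 0.00126 = 4.34e+04.
Re > 4000 → turbulent. Relative roughness ε/D = 3.4e-05/0.314 = 0.000108. Haaland: 1/√f = -1.8 log₁₀[(0.000108/3.7)^1.11 + 6.9/4.34e+04] = -1.8 log₁₀[9.28e-06 + 0.000159] = 6.793, so f = 0.02167.
Total minor-loss coefficient ΣK = 2·1.3 = 2.6.
ΔP = [f·L/D + ΣK]·(ρV²/2) = [0.02167·4.74/0.314 + 2.6]·(788·0.221²/2) = [0.3271 + 2.6]·19.24 = 56.33 Pa.

ΔP ≈ 56.3 Pa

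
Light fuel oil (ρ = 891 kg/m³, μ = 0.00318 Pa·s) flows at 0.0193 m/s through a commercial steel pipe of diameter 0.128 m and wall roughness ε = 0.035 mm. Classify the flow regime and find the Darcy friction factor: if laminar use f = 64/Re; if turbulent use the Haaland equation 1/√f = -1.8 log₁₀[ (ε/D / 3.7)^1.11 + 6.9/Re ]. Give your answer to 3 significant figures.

Re = ρVD/μ = 891·0.0193·0.128/0.00318 = 692.2.
Re < 2300 → laminar, so f = 64/Re = 0.09246 (roughness is irrelevant in laminar flow).

f ≈ 0.0925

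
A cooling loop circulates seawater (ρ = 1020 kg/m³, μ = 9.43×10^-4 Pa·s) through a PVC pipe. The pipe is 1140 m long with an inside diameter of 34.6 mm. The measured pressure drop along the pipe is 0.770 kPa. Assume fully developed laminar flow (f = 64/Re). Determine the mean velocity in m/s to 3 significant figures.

For laminar flow, f = 64/Re with Re = ρVD/μ, so Darcy-Weisbach reduces to ΔP = 32μLV/D². Solving for V: V = ΔP·D²/(32μL) = 770·(0.0346)²/(32·0.000943·1140) = 0.0268 m/s.
Check: Re = ρVD/μ = 1020·0.0268·0.0346/0.000943 = 1003 < 2300, so the laminar assumption holds.

V ≈ 0.0268 m/s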